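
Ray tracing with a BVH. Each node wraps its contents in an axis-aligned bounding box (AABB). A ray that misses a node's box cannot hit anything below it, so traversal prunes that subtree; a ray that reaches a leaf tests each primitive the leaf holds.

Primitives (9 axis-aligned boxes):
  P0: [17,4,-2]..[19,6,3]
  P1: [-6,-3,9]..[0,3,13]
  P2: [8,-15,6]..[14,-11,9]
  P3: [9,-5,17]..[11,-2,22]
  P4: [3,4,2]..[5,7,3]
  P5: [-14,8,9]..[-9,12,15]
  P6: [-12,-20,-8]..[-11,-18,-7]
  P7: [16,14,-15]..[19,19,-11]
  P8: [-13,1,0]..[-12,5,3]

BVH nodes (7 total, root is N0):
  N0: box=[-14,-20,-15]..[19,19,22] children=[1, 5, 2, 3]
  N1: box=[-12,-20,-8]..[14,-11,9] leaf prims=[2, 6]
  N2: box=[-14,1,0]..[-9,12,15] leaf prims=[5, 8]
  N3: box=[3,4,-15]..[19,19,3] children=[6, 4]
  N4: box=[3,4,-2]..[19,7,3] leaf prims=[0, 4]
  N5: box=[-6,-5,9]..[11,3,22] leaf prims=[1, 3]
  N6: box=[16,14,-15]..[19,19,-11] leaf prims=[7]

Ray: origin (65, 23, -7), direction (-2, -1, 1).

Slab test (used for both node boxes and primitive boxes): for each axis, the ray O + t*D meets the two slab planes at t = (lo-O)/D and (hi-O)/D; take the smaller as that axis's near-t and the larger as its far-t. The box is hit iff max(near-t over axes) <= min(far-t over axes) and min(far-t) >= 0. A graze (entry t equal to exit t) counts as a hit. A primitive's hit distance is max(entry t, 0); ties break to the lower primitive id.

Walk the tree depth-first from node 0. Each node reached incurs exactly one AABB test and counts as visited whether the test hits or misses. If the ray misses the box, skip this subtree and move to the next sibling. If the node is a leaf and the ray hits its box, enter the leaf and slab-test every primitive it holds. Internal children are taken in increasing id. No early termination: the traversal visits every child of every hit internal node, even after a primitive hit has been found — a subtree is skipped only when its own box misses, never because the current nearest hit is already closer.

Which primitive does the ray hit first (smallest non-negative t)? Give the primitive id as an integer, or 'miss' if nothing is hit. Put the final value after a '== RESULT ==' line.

Traverse from the root:
N0 x:[23,79/2] y:[4,43] z:[-8,29] -> hit [23,29], descend [1, 2, 3, 5]
  N1 x:[51/2,77/2] y:[34,43] z:[-1,16] -> miss, prune
  N2 x:[37,79/2] y:[11,22] z:[7,22] -> miss, prune
  N3 x:[23,31] y:[4,19] z:[-8,10] -> miss, prune
  N5 x:[27,71/2] y:[20,28] z:[16,29] -> hit [27,28] leaf, test {P1(miss), P3@t=27}

Visited [0, 1, 2, 3, 5]. Tests: 5 box, 1 leaf. Nearest: P3.

== RESULT ==
3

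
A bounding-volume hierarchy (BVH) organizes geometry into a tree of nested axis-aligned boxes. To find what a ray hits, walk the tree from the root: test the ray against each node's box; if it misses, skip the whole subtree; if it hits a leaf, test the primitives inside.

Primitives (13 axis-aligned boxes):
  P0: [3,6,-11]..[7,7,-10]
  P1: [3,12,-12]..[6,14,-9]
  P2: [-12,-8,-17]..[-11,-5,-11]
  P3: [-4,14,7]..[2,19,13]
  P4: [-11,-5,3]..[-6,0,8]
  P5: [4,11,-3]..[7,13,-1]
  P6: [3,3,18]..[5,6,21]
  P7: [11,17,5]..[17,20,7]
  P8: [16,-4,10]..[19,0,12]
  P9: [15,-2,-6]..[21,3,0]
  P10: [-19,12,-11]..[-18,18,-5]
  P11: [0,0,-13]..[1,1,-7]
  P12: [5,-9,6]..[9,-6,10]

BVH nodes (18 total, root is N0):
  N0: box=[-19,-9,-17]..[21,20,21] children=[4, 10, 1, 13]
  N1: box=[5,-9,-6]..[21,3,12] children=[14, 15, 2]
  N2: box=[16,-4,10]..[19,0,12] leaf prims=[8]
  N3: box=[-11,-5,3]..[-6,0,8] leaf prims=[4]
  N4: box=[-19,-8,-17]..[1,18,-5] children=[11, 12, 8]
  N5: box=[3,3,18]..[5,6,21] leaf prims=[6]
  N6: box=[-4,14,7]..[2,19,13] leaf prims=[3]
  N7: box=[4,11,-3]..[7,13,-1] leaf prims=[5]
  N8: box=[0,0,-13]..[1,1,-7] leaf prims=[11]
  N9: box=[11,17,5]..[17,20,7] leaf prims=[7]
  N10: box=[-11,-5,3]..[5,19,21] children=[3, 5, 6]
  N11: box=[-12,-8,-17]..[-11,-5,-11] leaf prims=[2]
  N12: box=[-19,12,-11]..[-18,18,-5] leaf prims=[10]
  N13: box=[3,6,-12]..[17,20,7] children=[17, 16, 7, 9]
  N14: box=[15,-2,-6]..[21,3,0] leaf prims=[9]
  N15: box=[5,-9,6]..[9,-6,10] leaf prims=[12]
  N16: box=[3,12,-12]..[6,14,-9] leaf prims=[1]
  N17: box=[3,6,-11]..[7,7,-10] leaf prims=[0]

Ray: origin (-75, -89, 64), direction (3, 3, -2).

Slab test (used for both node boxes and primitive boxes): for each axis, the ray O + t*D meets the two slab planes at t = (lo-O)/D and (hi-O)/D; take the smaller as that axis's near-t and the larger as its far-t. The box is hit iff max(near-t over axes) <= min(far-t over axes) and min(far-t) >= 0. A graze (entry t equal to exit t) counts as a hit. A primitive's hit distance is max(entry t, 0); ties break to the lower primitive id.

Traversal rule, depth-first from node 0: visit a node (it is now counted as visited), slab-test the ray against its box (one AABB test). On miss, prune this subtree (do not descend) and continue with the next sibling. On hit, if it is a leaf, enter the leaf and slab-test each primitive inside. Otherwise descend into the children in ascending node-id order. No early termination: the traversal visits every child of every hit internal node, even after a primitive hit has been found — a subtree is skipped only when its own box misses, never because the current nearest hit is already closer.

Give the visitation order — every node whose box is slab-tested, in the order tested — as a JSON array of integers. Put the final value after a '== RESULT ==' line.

Walk:
N0 x:[56/3,32] y:[80/3,109/3] z:[43/2,81/2] -> hit [80/3,32], descend [1, 4, 10, 13]
  N1 x:[80/3,32] y:[80/3,92/3] z:[26,35] -> hit [80/3,92/3], descend [2, 14, 15]
    N2 x:[91/3,94/3] y:[85/3,89/3] z:[26,27] -> miss, prune
    N14 x:[30,32] y:[29,92/3] z:[32,35] -> miss, prune
    N15 x:[80/3,28] y:[80/3,83/3] z:[27,29] -> hit [27,83/3] leaf, test {P12@t=27}
  N4 x:[56/3,76/3] y:[27,107/3] z:[69/2,81/2] -> miss, prune
  N10 x:[64/3,80/3] y:[28,36] z:[43/2,61/2] -> miss, prune
  N13 x:[26,92/3] y:[95/3,109/3] z:[57/2,38] -> miss, prune

order=[0, 1, 2, 14, 15, 4, 10, 13]  |boxes|=8  |leaves|=1  hit=P12

== RESULT ==
[0, 1, 2, 14, 15, 4, 10, 13]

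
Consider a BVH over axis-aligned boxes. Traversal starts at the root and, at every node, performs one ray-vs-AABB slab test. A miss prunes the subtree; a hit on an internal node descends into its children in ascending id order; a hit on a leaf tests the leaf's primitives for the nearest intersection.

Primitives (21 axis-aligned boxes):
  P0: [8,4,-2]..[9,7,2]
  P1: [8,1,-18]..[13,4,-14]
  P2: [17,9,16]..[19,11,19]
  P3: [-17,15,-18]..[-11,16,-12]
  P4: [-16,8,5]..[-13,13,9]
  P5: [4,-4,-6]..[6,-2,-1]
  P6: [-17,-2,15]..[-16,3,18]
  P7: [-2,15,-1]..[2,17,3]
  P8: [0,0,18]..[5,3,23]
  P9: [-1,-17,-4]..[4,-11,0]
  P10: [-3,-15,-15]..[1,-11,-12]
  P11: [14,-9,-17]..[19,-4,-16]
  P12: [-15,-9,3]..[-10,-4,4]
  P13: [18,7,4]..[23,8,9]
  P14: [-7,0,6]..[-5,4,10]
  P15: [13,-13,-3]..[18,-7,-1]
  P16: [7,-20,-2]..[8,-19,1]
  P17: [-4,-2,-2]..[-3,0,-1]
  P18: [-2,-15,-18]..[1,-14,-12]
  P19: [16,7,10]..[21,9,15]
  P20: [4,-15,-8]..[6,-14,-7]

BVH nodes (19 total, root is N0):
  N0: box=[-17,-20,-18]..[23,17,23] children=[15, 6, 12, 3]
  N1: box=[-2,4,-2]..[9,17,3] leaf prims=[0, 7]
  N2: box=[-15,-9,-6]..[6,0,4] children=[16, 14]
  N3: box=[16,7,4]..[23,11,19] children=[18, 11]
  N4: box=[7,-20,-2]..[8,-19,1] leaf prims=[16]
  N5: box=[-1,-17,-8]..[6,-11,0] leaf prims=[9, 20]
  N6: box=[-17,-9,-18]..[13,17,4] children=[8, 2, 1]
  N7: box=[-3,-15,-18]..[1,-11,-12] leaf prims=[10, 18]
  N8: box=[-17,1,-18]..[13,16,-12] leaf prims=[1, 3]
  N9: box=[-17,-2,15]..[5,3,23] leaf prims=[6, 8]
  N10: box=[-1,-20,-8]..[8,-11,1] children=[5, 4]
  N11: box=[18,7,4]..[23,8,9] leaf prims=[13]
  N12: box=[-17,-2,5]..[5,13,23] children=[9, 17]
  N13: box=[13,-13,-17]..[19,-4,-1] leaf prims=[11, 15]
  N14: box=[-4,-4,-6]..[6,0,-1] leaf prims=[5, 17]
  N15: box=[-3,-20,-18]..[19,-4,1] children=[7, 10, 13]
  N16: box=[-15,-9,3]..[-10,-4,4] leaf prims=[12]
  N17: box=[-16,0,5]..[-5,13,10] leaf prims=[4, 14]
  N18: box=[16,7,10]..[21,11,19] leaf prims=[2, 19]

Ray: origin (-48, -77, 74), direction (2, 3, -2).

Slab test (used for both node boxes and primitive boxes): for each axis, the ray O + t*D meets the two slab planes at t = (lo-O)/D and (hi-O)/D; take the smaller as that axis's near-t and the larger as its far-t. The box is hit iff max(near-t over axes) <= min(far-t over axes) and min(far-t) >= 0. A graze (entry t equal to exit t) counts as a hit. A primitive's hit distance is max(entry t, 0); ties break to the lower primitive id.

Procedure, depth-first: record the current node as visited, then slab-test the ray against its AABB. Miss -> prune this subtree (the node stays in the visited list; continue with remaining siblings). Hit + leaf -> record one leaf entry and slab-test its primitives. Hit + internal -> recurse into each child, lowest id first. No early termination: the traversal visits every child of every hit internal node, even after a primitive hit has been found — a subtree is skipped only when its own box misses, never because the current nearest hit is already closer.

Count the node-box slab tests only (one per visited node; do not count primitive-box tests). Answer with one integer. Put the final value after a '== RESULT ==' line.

Walk:
N0 x:[31/2,71/2] y:[19,94/3] z:[51/2,46] -> hit [51/2,94/3], descend [3, 6, 12, 15]
  N3 x:[32,71/2] y:[28,88/3] z:[55/2,35] -> miss, prune
  N6 x:[31/2,61/2] y:[68/3,94/3] z:[35,46] -> miss, prune
  N12 x:[31/2,53/2] y:[25,30] z:[51/2,69/2] -> hit [51/2,53/2], descend [9, 17]
    N9 x:[31/2,53/2] y:[25,80/3] z:[51/2,59/2] -> hit [51/2,53/2] leaf, test {P6(miss), P8@t=77/3}
    N17 x:[16,43/2] y:[77/3,30] z:[32,69/2] -> miss, prune
  N15 x:[45/2,67/2] y:[19,73/3] z:[73/2,46] -> miss, prune

7 AABB tests over nodes [0, 3, 6, 12, 9, 17, 15]; 1 leaf entered; closest P8.

== RESULT ==
7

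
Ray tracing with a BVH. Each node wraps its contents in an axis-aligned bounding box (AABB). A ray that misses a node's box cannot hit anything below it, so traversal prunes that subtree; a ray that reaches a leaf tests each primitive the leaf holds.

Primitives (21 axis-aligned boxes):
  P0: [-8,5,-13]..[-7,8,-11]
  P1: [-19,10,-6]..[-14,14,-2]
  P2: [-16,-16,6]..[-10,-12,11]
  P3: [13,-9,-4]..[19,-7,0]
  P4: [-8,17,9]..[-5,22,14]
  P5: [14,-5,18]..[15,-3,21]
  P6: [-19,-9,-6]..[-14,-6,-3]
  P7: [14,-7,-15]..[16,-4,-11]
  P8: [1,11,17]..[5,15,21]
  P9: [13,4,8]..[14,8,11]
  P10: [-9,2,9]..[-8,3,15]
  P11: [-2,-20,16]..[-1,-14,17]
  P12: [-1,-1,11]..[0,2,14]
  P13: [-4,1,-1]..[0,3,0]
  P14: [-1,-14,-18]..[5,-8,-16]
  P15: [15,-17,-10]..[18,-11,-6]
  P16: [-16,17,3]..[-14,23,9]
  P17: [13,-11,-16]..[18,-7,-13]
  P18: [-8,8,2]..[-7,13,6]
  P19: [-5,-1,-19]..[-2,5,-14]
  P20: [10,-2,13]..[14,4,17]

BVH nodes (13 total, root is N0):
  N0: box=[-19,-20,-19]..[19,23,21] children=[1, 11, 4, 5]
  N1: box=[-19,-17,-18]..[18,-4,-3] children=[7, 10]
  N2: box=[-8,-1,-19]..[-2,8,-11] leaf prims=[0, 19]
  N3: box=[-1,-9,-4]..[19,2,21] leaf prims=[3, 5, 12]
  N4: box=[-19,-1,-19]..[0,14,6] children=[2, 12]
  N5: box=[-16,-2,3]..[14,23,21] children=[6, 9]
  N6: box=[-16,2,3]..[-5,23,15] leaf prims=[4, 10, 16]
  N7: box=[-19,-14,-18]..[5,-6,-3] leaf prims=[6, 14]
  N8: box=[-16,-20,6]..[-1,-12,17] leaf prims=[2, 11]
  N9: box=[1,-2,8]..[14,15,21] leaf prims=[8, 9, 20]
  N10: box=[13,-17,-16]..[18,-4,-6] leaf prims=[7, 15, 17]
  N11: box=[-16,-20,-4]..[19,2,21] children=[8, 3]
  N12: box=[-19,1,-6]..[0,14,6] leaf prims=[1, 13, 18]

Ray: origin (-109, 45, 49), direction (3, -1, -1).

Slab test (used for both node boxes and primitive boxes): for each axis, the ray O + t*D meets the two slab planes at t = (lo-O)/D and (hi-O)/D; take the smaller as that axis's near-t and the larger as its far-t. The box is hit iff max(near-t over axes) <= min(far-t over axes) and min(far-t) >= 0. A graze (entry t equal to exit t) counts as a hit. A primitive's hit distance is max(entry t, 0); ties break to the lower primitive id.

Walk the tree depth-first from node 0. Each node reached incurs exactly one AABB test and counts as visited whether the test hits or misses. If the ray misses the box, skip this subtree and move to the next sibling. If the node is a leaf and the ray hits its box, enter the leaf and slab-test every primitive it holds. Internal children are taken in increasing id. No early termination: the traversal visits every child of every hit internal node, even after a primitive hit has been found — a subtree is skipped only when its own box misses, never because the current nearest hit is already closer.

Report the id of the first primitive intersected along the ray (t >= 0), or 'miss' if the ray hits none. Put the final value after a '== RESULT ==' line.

Trace the traversal:
N0 x:[30,128/3] y:[22,65] z:[28,68] -> hit [30,128/3], descend [1, 4, 5, 11]
  N1 x:[30,127/3] y:[49,62] z:[52,67] -> miss, prune
  N4 x:[30,109/3] y:[31,46] z:[43,68] -> miss, prune
  N5 x:[31,41] y:[22,47] z:[28,46] -> hit [31,41], descend [6, 9]
    N6 x:[31,104/3] y:[22,43] z:[34,46] -> hit [34,104/3] leaf, test {P4(miss), P10(miss), P16(miss)}
    N9 x:[110/3,41] y:[30,47] z:[28,41] -> hit [110/3,41] leaf, test {P8(miss), P9@t=122/3, P20(miss)}
  N11 x:[31,128/3] y:[43,65] z:[28,53] -> miss, prune

Summary -> nodes [0, 1, 4, 5, 6, 9, 11]; box-tests=7; leaf-entries=2; first=P9

== RESULT ==
9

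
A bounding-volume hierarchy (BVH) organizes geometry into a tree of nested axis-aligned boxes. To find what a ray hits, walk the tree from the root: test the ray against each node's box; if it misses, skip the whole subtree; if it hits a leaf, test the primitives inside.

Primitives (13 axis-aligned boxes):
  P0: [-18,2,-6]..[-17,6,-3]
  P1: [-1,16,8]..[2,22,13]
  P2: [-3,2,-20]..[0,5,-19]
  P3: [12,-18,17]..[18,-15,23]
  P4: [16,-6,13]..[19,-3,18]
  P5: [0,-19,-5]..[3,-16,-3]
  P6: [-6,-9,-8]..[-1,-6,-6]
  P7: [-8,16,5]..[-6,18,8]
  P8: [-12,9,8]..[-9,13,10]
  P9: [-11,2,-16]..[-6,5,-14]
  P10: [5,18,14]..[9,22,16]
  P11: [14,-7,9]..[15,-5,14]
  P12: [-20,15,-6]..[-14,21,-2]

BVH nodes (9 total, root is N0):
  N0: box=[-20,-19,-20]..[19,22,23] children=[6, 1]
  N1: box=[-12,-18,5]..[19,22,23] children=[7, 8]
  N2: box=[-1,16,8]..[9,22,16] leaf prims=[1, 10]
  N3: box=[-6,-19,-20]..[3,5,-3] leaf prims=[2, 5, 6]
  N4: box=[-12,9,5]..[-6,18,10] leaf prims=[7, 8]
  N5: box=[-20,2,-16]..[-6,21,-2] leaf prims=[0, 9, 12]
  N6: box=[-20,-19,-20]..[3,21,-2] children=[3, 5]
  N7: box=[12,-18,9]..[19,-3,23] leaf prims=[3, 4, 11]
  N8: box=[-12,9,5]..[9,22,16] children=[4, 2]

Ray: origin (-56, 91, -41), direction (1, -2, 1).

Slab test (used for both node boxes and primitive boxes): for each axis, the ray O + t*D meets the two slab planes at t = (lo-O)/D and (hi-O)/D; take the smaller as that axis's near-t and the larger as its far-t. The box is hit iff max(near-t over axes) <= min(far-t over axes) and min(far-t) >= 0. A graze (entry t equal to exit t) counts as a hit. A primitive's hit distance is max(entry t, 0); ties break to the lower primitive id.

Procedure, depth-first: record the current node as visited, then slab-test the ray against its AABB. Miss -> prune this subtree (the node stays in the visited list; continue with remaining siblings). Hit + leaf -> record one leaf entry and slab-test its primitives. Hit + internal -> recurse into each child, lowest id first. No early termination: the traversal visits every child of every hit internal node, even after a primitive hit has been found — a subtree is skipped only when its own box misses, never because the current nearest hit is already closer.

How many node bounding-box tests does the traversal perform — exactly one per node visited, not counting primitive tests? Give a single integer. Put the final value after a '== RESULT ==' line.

Walk:
N0 x:[36,75] y:[69/2,55] z:[21,64] -> hit [36,55], descend [1, 6]
  N1 x:[44,75] y:[69/2,109/2] z:[46,64] -> hit [46,109/2], descend [7, 8]
    N7 x:[68,75] y:[47,109/2] z:[50,64] -> miss, prune
    N8 x:[44,65] y:[69/2,41] z:[46,57] -> miss, prune
  N6 x:[36,59] y:[35,55] z:[21,39] -> hit [36,39], descend [3, 5]
    N3 x:[50,59] y:[43,55] z:[21,38] -> miss, prune
    N5 x:[36,50] y:[35,89/2] z:[25,39] -> hit [36,39] leaf, test {P0(miss), P9(miss), P12@t=36}

Visited [0, 1, 7, 8, 6, 3, 5]. Tests: 7 box, 1 leaf. Nearest: P12.

== RESULT ==
7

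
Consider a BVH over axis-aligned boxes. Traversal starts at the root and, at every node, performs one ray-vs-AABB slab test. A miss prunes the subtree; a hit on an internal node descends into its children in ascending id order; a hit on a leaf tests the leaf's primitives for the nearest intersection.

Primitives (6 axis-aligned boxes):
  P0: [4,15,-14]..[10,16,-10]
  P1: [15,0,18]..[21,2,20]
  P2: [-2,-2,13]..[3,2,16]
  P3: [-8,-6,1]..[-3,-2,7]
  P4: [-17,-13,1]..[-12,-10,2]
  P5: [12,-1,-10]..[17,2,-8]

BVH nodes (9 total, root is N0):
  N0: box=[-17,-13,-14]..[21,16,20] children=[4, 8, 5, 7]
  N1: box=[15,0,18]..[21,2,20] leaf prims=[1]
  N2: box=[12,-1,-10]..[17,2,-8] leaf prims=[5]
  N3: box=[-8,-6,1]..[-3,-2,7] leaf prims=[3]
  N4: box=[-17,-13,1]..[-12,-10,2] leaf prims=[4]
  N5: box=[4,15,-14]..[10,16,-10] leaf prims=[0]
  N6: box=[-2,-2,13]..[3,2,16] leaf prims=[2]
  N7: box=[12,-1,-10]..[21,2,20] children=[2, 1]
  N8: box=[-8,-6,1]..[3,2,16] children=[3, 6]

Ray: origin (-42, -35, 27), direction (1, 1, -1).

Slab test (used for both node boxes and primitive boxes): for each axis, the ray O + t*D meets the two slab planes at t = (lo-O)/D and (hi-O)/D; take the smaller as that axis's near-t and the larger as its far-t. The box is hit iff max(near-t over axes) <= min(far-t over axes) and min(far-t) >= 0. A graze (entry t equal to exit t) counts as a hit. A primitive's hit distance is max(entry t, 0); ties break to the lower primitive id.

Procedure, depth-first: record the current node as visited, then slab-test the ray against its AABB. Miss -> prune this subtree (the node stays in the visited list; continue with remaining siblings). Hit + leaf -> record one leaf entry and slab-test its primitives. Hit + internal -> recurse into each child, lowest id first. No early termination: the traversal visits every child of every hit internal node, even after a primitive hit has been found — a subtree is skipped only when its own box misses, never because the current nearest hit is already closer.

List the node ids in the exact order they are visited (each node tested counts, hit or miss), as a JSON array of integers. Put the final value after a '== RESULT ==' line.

Traverse from the root:
N0 x:[25,63] y:[22,51] z:[7,41] -> hit [25,41], descend [4, 5, 7, 8]
  N4 x:[25,30] y:[22,25] z:[25,26] -> hit [25,25] leaf, test {P4@t=25}
  N5 x:[46,52] y:[50,51] z:[37,41] -> miss, prune
  N7 x:[54,63] y:[34,37] z:[7,37] -> miss, prune
  N8 x:[34,45] y:[29,37] z:[11,26] -> miss, prune

order=[0, 4, 5, 7, 8]  |boxes|=5  |leaves|=1  hit=P4

== RESULT ==
[0, 4, 5, 7, 8]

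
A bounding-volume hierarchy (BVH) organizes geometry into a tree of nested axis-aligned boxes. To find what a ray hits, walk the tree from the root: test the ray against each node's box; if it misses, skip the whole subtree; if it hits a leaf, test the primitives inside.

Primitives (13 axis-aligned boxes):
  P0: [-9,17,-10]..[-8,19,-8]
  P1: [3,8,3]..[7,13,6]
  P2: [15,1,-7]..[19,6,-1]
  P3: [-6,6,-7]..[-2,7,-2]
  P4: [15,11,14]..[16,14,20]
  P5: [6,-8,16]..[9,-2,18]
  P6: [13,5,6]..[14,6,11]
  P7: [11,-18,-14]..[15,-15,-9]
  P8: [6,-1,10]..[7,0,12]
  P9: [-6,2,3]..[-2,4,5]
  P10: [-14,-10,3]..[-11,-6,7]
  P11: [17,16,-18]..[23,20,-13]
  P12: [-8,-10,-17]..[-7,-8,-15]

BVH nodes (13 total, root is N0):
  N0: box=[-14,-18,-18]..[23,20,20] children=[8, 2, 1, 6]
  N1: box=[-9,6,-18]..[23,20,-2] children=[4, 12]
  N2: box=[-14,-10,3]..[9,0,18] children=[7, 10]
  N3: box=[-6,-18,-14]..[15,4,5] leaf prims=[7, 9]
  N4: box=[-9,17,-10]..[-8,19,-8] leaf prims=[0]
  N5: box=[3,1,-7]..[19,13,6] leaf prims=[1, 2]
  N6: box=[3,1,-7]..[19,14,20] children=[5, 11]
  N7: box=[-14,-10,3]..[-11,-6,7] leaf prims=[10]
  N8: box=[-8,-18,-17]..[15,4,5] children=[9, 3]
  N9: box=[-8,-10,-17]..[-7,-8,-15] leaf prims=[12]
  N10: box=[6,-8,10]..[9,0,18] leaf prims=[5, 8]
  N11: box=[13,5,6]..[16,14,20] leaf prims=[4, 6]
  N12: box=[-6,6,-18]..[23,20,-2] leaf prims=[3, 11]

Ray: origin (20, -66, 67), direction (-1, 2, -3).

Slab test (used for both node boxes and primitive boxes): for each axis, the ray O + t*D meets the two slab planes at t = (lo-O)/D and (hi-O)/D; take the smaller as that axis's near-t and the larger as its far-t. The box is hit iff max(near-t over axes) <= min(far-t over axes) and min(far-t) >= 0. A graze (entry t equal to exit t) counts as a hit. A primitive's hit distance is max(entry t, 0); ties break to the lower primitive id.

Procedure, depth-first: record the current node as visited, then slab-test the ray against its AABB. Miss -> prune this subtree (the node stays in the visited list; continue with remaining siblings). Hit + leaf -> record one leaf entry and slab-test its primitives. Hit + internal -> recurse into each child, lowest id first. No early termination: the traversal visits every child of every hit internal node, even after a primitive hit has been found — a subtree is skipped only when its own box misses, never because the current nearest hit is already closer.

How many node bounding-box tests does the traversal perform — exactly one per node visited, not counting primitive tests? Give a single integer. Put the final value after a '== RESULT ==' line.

Walk:
N0 x:[-3,34] y:[24,43] z:[47/3,85/3] -> hit [24,85/3], descend [1, 2, 6, 8]
  N1 x:[-3,29] y:[36,43] z:[23,85/3] -> miss, prune
  N2 x:[11,34] y:[28,33] z:[49/3,64/3] -> miss, prune
  N6 x:[1,17] y:[67/2,40] z:[47/3,74/3] -> miss, prune
  N8 x:[5,28] y:[24,35] z:[62/3,28] -> hit [24,28], descend [3, 9]
    N3 x:[5,26] y:[24,35] z:[62/3,27] -> hit [24,26] leaf, test {P7(miss), P9(miss)}
    N9 x:[27,28] y:[28,29] z:[82/3,28] -> hit [28,28] leaf, test {P12@t=28}

order=[0, 1, 2, 6, 8, 3, 9]  |boxes|=7  |leaves|=2  hit=P12

== RESULT ==
7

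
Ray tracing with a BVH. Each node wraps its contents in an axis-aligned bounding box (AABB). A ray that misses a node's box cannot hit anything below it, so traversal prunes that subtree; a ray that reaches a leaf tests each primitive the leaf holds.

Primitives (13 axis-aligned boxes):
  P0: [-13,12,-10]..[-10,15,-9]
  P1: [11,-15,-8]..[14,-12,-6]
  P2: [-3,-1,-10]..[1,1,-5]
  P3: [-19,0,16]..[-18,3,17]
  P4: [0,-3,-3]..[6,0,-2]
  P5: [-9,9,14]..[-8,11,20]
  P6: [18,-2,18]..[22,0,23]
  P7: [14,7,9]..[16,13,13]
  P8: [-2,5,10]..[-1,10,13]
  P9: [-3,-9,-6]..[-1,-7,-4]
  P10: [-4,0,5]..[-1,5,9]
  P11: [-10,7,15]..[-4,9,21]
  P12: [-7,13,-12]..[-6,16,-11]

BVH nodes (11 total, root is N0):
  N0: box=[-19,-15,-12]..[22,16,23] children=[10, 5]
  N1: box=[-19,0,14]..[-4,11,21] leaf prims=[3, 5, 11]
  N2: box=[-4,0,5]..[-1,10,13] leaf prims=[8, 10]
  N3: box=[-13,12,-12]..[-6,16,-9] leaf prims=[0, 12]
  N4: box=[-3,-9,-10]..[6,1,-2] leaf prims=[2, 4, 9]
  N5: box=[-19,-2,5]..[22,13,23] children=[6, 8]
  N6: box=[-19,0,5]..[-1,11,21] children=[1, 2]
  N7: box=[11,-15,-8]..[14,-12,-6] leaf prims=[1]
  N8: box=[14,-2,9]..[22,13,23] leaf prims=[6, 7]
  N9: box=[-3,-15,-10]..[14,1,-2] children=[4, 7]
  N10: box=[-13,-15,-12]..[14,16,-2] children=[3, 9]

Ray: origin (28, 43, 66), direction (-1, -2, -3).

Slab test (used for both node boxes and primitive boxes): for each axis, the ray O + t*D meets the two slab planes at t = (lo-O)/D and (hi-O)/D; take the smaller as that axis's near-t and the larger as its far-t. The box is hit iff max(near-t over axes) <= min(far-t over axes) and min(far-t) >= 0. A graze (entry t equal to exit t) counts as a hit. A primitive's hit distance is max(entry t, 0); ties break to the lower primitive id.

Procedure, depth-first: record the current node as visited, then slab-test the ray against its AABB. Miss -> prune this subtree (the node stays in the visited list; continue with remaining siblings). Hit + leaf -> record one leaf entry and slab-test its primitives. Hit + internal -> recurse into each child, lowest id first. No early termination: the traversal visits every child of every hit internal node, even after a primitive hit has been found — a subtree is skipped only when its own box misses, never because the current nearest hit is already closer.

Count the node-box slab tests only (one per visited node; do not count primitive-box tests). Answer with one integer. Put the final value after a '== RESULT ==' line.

Trace the traversal:
N0 x:[6,47] y:[27/2,29] z:[43/3,26] -> hit [43/3,26], descend [5, 10]
  N5 x:[6,47] y:[15,45/2] z:[43/3,61/3] -> hit [15,61/3], descend [6, 8]
    N6 x:[29,47] y:[16,43/2] z:[15,61/3] -> miss, prune
    N8 x:[6,14] y:[15,45/2] z:[43/3,19] -> miss, prune
  N10 x:[14,41] y:[27/2,29] z:[68/3,26] -> hit [68/3,26], descend [3, 9]
    N3 x:[34,41] y:[27/2,31/2] z:[25,26] -> miss, prune
    N9 x:[14,31] y:[21,29] z:[68/3,76/3] -> hit [68/3,76/3], descend [4, 7]
      N4 x:[22,31] y:[21,26] z:[68/3,76/3] -> hit [68/3,76/3] leaf, test {P2(miss), P4@t=68/3, P9(miss)}
      N7 x:[14,17] y:[55/2,29] z:[24,74/3] -> miss, prune

Summary -> nodes [0, 5, 6, 8, 10, 3, 9, 4, 7]; box-tests=9; leaf-entries=1; first=P4

== RESULT ==
9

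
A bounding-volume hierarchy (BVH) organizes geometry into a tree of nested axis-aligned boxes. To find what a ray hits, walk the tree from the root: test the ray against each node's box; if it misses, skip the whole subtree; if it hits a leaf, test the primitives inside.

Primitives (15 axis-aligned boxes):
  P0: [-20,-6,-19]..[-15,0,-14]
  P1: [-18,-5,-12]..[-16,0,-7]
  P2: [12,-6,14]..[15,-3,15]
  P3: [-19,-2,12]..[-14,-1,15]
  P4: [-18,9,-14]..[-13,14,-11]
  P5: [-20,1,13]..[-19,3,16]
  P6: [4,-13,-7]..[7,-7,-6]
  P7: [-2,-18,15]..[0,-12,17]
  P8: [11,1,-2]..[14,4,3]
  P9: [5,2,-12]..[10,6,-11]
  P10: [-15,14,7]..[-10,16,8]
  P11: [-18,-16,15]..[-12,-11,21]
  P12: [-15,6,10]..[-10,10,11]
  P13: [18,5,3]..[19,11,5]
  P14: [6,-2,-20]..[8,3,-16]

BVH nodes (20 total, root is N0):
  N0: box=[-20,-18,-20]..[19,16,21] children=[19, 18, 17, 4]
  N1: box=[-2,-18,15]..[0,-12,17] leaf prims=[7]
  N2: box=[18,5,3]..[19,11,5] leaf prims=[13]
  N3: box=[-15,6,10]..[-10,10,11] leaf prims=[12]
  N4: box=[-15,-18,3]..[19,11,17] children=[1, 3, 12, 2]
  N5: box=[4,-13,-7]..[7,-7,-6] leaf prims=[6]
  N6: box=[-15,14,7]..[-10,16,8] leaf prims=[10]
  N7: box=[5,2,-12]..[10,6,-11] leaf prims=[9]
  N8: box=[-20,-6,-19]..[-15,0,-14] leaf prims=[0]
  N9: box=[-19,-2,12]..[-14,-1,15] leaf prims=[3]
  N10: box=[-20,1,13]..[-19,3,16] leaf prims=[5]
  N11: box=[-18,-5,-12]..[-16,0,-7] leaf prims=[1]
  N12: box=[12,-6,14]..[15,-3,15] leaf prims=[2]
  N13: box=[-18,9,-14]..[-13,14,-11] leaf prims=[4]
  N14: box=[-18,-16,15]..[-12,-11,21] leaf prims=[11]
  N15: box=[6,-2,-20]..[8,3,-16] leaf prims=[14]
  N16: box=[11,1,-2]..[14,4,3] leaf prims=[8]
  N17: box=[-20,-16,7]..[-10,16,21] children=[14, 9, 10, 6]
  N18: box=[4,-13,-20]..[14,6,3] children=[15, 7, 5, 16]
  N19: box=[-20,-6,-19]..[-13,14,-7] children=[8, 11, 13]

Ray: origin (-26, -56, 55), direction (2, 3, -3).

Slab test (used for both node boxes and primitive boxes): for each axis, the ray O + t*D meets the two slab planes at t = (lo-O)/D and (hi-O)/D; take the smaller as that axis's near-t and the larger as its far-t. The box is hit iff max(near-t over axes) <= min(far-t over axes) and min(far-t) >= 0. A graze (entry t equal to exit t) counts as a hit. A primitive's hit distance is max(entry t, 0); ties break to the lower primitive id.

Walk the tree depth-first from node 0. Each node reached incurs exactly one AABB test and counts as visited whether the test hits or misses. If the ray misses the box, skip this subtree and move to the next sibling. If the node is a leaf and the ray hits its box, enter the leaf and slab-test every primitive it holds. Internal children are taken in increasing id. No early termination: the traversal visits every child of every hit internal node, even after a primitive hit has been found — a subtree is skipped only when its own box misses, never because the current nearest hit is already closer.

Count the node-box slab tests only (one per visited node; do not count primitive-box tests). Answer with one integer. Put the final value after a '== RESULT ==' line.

Trace the traversal:
N0 x:[3,45/2] y:[38/3,24] z:[34/3,25] -> hit [38/3,45/2], descend [4, 17, 18, 19]
  N4 x:[11/2,45/2] y:[38/3,67/3] z:[38/3,52/3] -> hit [38/3,52/3], descend [1, 2, 3, 12]
    N1 x:[12,13] y:[38/3,44/3] z:[38/3,40/3] -> hit [38/3,13] leaf, test {P7@t=38/3}
    N2 x:[22,45/2] y:[61/3,67/3] z:[50/3,52/3] -> miss, prune
    N3 x:[11/2,8] y:[62/3,22] z:[44/3,15] -> miss, prune
    N12 x:[19,41/2] y:[50/3,53/3] z:[40/3,41/3] -> miss, prune
  N17 x:[3,8] y:[40/3,24] z:[34/3,16] -> miss, prune
  N18 x:[15,20] y:[43/3,62/3] z:[52/3,25] -> hit [52/3,20], descend [5, 7, 15, 16]
    N5 x:[15,33/2] y:[43/3,49/3] z:[61/3,62/3] -> miss, prune
    N7 x:[31/2,18] y:[58/3,62/3] z:[22,67/3] -> miss, prune
    N15 x:[16,17] y:[18,59/3] z:[71/3,25] -> miss, prune
    N16 x:[37/2,20] y:[19,20] z:[52/3,19] -> hit [19,19] leaf, test {P8@t=19}
  N19 x:[3,13/2] y:[50/3,70/3] z:[62/3,74/3] -> miss, prune

13 AABB tests over nodes [0, 4, 1, 2, 3, 12, 17, 18, 5, 7, 15, 16, 19]; 2 leaves entered; closest P7.

== RESULT ==
13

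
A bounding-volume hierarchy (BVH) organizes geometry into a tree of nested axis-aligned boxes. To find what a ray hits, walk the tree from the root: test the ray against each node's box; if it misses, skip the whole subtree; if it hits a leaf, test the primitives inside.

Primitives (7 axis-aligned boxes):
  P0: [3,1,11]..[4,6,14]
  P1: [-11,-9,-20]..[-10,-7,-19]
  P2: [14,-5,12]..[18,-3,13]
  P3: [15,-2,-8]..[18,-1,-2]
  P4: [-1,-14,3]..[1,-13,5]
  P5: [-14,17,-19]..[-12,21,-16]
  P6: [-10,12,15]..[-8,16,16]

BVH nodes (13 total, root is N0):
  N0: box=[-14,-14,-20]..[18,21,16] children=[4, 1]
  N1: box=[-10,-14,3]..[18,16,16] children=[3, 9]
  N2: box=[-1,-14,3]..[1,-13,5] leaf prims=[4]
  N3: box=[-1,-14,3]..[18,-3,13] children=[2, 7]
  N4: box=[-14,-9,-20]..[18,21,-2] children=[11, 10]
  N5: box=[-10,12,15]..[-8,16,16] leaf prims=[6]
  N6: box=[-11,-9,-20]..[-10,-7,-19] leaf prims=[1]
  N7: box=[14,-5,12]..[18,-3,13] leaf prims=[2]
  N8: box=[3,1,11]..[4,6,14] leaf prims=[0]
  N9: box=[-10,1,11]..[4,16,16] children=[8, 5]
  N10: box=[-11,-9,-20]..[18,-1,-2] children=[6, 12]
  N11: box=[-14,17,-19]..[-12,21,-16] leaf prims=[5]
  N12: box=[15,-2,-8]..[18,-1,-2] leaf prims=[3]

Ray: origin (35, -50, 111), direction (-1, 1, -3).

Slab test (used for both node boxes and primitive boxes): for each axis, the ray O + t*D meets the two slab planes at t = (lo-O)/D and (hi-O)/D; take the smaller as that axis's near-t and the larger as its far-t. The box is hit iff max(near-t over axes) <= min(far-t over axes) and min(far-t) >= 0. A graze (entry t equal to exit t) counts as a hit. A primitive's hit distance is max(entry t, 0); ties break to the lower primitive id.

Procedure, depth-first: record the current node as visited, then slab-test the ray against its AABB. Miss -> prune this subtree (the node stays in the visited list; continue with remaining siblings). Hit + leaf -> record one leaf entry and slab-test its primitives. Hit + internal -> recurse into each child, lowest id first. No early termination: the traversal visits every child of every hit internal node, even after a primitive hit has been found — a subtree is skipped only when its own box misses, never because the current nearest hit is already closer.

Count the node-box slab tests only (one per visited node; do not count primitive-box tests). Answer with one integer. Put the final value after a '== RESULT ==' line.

Walk:
N0 x:[17,49] y:[36,71] z:[95/3,131/3] -> hit [36,131/3], descend [1, 4]
  N1 x:[17,45] y:[36,66] z:[95/3,36] -> hit [36,36], descend [3, 9]
    N3 x:[17,36] y:[36,47] z:[98/3,36] -> hit [36,36], descend [2, 7]
      N2 x:[34,36] y:[36,37] z:[106/3,36] -> hit [36,36] leaf, test {P4@t=36}
      N7 x:[17,21] y:[45,47] z:[98/3,33] -> miss, prune
    N9 x:[31,45] y:[51,66] z:[95/3,100/3] -> miss, prune
  N4 x:[17,49] y:[41,71] z:[113/3,131/3] -> hit [41,131/3], descend [10, 11]
    N10 x:[17,46] y:[41,49] z:[113/3,131/3] -> hit [41,131/3], descend [6, 12]
      N6 x:[45,46] y:[41,43] z:[130/3,131/3] -> miss, prune
      N12 x:[17,20] y:[48,49] z:[113/3,119/3] -> miss, prune
    N11 x:[47,49] y:[67,71] z:[127/3,130/3] -> miss, prune

Visited [0, 1, 3, 2, 7, 9, 4, 10, 6, 12, 11]. Tests: 11 box, 1 leaf. Nearest: P4.

== RESULT ==
11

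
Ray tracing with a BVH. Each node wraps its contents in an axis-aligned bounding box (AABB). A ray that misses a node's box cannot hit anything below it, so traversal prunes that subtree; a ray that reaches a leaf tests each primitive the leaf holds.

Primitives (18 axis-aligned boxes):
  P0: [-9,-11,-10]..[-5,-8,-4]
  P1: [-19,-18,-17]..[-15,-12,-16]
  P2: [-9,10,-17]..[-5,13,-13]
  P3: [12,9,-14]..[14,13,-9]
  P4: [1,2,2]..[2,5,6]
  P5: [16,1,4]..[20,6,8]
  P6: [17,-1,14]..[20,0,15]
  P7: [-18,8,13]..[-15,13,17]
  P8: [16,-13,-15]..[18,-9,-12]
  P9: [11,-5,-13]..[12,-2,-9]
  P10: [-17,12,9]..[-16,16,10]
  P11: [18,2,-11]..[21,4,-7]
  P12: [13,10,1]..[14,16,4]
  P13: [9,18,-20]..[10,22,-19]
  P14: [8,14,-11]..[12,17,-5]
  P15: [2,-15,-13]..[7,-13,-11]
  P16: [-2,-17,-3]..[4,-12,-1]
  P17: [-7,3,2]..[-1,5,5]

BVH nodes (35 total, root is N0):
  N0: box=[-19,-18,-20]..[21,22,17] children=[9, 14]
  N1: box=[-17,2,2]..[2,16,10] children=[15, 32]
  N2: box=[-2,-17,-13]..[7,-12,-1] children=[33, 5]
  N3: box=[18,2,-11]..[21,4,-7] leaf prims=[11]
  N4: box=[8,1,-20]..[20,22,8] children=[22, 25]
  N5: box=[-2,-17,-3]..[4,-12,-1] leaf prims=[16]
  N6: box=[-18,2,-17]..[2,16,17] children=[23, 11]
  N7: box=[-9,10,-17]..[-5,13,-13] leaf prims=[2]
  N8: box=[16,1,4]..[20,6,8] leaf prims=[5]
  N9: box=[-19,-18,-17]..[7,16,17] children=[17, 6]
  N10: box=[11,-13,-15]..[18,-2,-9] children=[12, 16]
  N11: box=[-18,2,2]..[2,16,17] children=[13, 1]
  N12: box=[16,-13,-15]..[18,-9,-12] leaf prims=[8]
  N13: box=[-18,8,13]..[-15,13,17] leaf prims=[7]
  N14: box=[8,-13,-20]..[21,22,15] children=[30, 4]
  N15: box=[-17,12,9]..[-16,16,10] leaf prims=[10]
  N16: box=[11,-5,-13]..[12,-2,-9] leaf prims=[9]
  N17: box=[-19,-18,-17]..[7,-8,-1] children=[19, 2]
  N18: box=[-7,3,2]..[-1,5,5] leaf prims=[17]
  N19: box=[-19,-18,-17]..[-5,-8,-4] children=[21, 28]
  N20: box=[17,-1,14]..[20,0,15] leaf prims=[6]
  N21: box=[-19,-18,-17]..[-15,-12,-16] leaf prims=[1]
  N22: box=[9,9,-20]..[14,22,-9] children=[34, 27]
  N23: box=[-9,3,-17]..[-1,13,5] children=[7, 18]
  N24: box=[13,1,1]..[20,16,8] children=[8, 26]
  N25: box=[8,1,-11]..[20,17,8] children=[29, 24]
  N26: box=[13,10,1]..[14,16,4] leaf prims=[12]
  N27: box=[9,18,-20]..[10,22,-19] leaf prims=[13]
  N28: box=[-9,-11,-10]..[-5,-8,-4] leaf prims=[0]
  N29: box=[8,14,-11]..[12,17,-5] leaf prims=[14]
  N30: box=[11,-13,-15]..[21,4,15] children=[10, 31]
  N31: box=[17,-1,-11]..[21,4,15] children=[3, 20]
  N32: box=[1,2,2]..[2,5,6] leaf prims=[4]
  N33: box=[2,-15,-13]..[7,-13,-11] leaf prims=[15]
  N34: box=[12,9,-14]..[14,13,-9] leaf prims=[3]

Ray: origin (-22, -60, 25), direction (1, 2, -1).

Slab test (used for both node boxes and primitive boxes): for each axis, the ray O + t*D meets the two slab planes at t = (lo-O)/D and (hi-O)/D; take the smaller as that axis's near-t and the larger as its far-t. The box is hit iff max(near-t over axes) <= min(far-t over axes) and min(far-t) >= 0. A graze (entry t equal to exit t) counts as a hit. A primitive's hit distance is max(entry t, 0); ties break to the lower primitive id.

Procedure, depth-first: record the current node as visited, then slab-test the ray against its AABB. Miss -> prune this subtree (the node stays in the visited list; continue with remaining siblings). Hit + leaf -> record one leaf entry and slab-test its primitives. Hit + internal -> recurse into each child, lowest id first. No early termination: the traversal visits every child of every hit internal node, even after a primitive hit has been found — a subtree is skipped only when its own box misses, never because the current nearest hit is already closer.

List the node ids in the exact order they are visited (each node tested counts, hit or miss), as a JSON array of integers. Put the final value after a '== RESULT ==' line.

Walk:
N0 x:[3,43] y:[21,41] z:[8,45] -> hit [21,41], descend [9, 14]
  N9 x:[3,29] y:[21,38] z:[8,42] -> hit [21,29], descend [6, 17]
    N6 x:[4,24] y:[31,38] z:[8,42] -> miss, prune
    N17 x:[3,29] y:[21,26] z:[26,42] -> hit [26,26], descend [2, 19]
      N2 x:[20,29] y:[43/2,24] z:[26,38] -> miss, prune
      N19 x:[3,17] y:[21,26] z:[29,42] -> miss, prune
  N14 x:[30,43] y:[47/2,41] z:[10,45] -> hit [30,41], descend [4, 30]
    N4 x:[30,42] y:[61/2,41] z:[17,45] -> hit [61/2,41], descend [22, 25]
      N22 x:[31,36] y:[69/2,41] z:[34,45] -> hit [69/2,36], descend [27, 34]
        N27 x:[31,32] y:[39,41] z:[44,45] -> miss, prune
        N34 x:[34,36] y:[69/2,73/2] z:[34,39] -> hit [69/2,36] leaf, test {P3@t=69/2}
      N25 x:[30,42] y:[61/2,77/2] z:[17,36] -> hit [61/2,36], descend [24, 29]
        N24 x:[35,42] y:[61/2,38] z:[17,24] -> miss, prune
        N29 x:[30,34] y:[37,77/2] z:[30,36] -> miss, prune
    N30 x:[33,43] y:[47/2,32] z:[10,40] -> miss, prune

order=[0, 9, 6, 17, 2, 19, 14, 4, 22, 27, 34, 25, 24, 29, 30]  |boxes|=15  |leaves|=1  hit=P3

== RESULT ==
[0, 9, 6, 17, 2, 19, 14, 4, 22, 27, 34, 25, 24, 29, 30]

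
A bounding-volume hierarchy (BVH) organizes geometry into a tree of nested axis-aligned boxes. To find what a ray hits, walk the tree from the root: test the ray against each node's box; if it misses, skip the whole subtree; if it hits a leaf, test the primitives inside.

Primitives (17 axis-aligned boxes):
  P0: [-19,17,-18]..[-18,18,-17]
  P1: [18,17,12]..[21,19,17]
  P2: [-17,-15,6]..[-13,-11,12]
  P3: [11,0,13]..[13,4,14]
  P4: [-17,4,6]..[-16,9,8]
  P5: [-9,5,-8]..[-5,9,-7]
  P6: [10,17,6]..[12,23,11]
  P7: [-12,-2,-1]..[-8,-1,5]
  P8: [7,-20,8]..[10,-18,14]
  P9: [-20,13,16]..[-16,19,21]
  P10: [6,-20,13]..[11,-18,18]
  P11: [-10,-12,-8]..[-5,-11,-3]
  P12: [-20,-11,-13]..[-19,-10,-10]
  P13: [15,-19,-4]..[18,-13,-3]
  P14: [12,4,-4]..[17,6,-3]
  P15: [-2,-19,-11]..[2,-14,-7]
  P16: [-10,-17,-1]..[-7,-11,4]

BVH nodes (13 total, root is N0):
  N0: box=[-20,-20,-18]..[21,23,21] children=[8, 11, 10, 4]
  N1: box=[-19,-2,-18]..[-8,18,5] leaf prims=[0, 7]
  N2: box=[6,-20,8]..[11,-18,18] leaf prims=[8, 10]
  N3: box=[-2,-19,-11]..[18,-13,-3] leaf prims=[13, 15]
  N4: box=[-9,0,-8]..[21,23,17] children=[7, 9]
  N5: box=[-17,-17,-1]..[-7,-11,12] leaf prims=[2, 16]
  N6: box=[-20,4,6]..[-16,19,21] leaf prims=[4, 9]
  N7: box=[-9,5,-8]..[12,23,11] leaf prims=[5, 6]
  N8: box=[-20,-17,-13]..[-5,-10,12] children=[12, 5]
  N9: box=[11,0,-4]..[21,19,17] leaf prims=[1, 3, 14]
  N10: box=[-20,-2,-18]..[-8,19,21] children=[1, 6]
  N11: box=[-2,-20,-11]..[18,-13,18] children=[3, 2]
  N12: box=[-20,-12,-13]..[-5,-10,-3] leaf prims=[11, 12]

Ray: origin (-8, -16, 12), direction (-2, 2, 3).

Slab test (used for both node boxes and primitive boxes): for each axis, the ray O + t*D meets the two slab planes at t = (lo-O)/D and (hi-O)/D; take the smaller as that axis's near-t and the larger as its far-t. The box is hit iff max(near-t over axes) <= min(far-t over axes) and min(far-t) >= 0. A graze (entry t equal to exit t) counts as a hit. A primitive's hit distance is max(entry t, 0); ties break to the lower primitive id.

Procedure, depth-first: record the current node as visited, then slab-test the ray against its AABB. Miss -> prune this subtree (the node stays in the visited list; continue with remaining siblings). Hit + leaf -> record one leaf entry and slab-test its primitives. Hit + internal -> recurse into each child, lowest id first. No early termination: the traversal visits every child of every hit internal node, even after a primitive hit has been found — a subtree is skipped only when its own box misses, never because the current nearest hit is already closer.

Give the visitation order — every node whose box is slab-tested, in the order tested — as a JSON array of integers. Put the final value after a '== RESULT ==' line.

Trace the traversal:
N0 x:[-29/2,6] y:[-2,39/2] z:[-10,3] -> hit [-2,3], descend [4, 8, 10, 11]
  N4 x:[-29/2,1/2] y:[8,39/2] z:[-20/3,5/3] -> miss, prune
  N8 x:[-3/2,6] y:[-1/2,3] z:[-25/3,0] -> hit [-1/2,0], descend [5, 12]
    N5 x:[-1/2,9/2] y:[-1/2,5/2] z:[-13/3,0] -> hit [-1/2,0] leaf, test {P2(miss), P16(miss)}
    N12 x:[-3/2,6] y:[2,3] z:[-25/3,-5] -> miss, prune
  N10 x:[0,6] y:[7,35/2] z:[-10,3] -> miss, prune
  N11 x:[-13,-3] y:[-2,3/2] z:[-23/3,2] -> miss, prune

7 AABB tests over nodes [0, 4, 8, 5, 12, 10, 11]; 1 leaf entered; closest miss.

== RESULT ==
[0, 4, 8, 5, 12, 10, 11]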